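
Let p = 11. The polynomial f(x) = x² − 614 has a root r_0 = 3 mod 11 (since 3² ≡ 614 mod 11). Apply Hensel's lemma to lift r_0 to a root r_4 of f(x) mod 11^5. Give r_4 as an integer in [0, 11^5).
r_4 = 105031 (mod 161051)

Hensel's recurrence: r_{i+1} = r_i − f(r_i)·(f′(r_i))^{-1} mod 11^{i+2}, with f′(x) = 2x. Iterate:
  r_0 = 3 (mod 11)
  r_1 = 3 (mod 121)
  r_2 = 1213 (mod 1331)
  r_3 = 2544 (mod 14641)
  r_4 = 105031 (mod 161051)
Final: r_4 = 105031, and one checks f(r_4) ≡ 0 mod 11^5.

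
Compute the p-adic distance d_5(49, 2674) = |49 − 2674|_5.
d_5(49, 2674) = 1/125

Step 1 — x − y = 49 − 2674 = -2625. Step 2 — v_5(-2625) = 3 (factor: -2625 = −(5^3 · 21); the sign does not affect v_p). Step 3 — |x − y|_5 = 5^{-3} = 1/125.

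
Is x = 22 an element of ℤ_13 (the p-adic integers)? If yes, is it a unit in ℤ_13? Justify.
x ∈ ℤ_13^× (unit); v_13(x) = 0

ℤ_13 = {x ∈ ℚ_13 : v_13(x) ≥ 0} and ℤ_13^× = {x ∈ ℤ_13 : v_13(x) = 0}. Here v_13(22) = v_13(num) − v_13(den) = 0; compare against these criteria.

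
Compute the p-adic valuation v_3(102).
v_3(102) = 1

v_3(n) is the largest exponent k such that 3^k divides n. Factor out: 102 = 3^1 · 34. (Sign doesn't affect v_p.) So v_3(102) = 1.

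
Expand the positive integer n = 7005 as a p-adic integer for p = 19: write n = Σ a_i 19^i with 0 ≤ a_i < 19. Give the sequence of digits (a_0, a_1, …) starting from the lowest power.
(a_0, a_1, …) = (13, 7, 0, 1)

Repeated division by 19 gives the digits low-to-high: 7005 = 13 + 7·19^1 + 1·19^3. Digit sequence: (13, 7, 0, 1).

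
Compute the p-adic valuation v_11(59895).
v_11(59895) = 3

v_11(n) is the largest exponent k such that 11^k divides n. Factor out: 59895 = 11^3 · 45. (Sign doesn't affect v_p.) So v_11(59895) = 3.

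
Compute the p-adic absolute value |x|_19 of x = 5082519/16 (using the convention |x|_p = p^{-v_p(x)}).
|5082519/16|_19 = 1/130321

Step 1 — compute v_19(x) by factoring powers of 19 out of the numerator and denominator: v_19(5082519/16) = 4. Step 2 — apply |x|_p = p^{-v_p(x)} = 19^{-4} = 1/130321.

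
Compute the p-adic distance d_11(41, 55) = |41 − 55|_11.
d_11(41, 55) = 1

Step 1 — x − y = 41 − 55 = -14. Step 2 — v_11(-14) = 0 (factor: -14 = −(11^0 · 14); the sign does not affect v_p). Step 3 — |x − y|_11 = 11^{0} = 1.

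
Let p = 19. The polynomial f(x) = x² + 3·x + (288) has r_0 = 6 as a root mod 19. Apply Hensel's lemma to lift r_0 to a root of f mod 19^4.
r_3 = 128788 (mod 130321)

Hensel: r_{i+1} = r_i − f(r_i)·(f′(r_i))^{-1} mod 19^{i+2}, f′(x) = 2x + 3. Iterate:
  r_0 = 6 (mod 19)
  r_1 = 272 (mod 361)
  r_2 = 5326 (mod 6859)
  r_3 = 128788 (mod 130321)
Final: r = 128788 satisfies f(r) ≡ 0 mod 19^4.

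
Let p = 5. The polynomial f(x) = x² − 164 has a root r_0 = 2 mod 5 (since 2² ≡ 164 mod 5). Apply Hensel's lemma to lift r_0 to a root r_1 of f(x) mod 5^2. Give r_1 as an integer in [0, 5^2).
r_1 = 17 (mod 25)

Hensel's recurrence: r_{i+1} = r_i − f(r_i)·(f′(r_i))^{-1} mod 5^{i+2}, with f′(x) = 2x. Iterate:
  r_0 = 2 (mod 5)
  r_1 = 17 (mod 25)
Final: r_1 = 17, and one checks f(r_1) ≡ 0 mod 5^2.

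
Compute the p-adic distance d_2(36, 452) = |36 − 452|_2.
d_2(36, 452) = 1/32

Step 1 — x − y = 36 − 452 = -416. Step 2 — v_2(-416) = 5 (factor: -416 = −(2^5 · 13); the sign does not affect v_p). Step 3 — |x − y|_2 = 2^{-5} = 1/32.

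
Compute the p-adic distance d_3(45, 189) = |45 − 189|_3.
d_3(45, 189) = 1/9

Step 1 — x − y = 45 − 189 = -144. Step 2 — v_3(-144) = 2 (factor: -144 = −(3^2 · 16); the sign does not affect v_p). Step 3 — |x − y|_3 = 3^{-2} = 1/9.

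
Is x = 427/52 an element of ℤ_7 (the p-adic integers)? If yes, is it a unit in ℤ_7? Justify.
x ∈ ℤ_7 but not a unit; v_7(x) = 1 > 0

ℤ_7 = {x ∈ ℚ_7 : v_7(x) ≥ 0} and ℤ_7^× = {x ∈ ℤ_7 : v_7(x) = 0}. Here v_7(427/52) = v_7(num) − v_7(den) = 1; compare against these criteria.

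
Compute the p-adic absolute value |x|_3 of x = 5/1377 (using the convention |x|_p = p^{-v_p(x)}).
|5/1377|_3 = 81

Step 1 — compute v_3(x) by factoring powers of 3 out of the numerator and denominator: v_3(5/1377) = -4. Step 2 — apply |x|_p = p^{-v_p(x)} = 3^{4} = 81.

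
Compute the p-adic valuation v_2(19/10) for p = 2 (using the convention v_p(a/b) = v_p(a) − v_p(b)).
v_2(19/10) = -1

Factor powers of 2 from the numerator and denominator of the reduced fraction: 19 = 2^0 · 19 and 10 = 2^1 · 5. Apply v_p(a/b) = v_p(a) − v_p(b): v_2(19/10) = 0 − 1 = -1.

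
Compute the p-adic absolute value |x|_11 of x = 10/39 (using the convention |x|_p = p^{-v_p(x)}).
|10/39|_11 = 1

Step 1 — compute v_11(x) by factoring powers of 11 out of the numerator and denominator: v_11(10/39) = 0. Step 2 — apply |x|_p = p^{-v_p(x)} = 11^{0} = 1.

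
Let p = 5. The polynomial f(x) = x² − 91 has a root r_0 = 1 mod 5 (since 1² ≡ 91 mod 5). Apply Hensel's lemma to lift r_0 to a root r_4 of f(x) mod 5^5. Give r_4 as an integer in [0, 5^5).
r_4 = 846 (mod 3125)

Hensel's recurrence: r_{i+1} = r_i − f(r_i)·(f′(r_i))^{-1} mod 5^{i+2}, with f′(x) = 2x. Iterate:
  r_0 = 1 (mod 5)
  r_1 = 21 (mod 25)
  r_2 = 96 (mod 125)
  r_3 = 221 (mod 625)
  r_4 = 846 (mod 3125)
Final: r_4 = 846, and one checks f(r_4) ≡ 0 mod 5^5.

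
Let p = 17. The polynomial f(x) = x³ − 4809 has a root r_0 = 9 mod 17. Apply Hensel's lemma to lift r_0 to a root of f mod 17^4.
r_3 = 31459 (mod 83521)

Hensel: r_{i+1} = r_i − f(r_i)/f′(r_i) mod 17^{i+2}, where f′(x) = 3x². Iterate:
  r_0 = 9 (mod 17)
  r_1 = 247 (mod 289)
  r_2 = 1981 (mod 4913)
  r_3 = 31459 (mod 83521)
Final: r = 31459 with f(r) ≡ 0 mod 17^4.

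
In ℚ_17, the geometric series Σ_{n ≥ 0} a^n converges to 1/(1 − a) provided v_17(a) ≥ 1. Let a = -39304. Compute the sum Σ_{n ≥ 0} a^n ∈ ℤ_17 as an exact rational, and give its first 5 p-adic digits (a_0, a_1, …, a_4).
Σ a^n = 1/(1 − a) = 1/39305;  first 5 digits = (1, 0, 0, 9, 16)

v_17(a) = 3 ≥ 1, so the series converges in ℤ_17 to 1/(1 − a) = 1/(1 − (-39304)) = 1/39305. Expand this rational in ℤ_17: compute digits iteratively via d_i = x_i mod 17, x_{i+1} = (x_i − d_i)/17. The first 5 digits are (1, 0, 0, 9, 16).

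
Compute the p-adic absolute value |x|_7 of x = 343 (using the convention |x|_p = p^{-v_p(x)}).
|343|_7 = 1/343

Step 1 — compute v_7(x) by factoring powers of 7 out of the numerator and denominator: v_7(343) = 3. Step 2 — apply |x|_p = p^{-v_p(x)} = 7^{-3} = 1/343.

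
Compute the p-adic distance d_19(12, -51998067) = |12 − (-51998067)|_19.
d_19(12, -51998067) = 1/2476099

Step 1 — x − y = 12 − (-51998067) = 51998079. Step 2 — v_19(51998079) = 5 (factor: 51998079 = (19^5 · 21); the sign does not affect v_p). Step 3 — |x − y|_19 = 19^{-5} = 1/2476099.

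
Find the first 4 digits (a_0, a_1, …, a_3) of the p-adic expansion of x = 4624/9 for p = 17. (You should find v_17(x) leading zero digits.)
(a_0, …, a_3) = (0, 0, 15, 3)

v_17(4624/9) = 2, so a_0 = ... = a_1 = 0. Factor out: x = 17^2 · u with u = 16/9 a unit in ℤ_17. Expand u iteratively via a_{v+i} = u_i mod 17, u_{i+1} = (u_i − a_{v+i})/17:
  u_0 = 16/9;  a_2 = 15;  u_1 = (u_0 − 15)/17 = -7/9
  u_1 = -7/9;  a_3 = 3;  u_2 = (u_1 − 3)/17 = -2/9
Digits: (0, 0, 15, 3).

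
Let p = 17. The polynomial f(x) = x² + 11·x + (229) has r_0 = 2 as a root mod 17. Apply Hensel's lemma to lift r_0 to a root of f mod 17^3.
r_2 = 2586 (mod 4913)

Hensel: r_{i+1} = r_i − f(r_i)·(f′(r_i))^{-1} mod 17^{i+2}, f′(x) = 2x + 11. Iterate:
  r_0 = 2 (mod 17)
  r_1 = 274 (mod 289)
  r_2 = 2586 (mod 4913)
Final: r = 2586 satisfies f(r) ≡ 0 mod 17^3.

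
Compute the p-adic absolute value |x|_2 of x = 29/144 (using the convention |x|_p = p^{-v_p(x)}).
|29/144|_2 = 16

Step 1 — compute v_2(x) by factoring powers of 2 out of the numerator and denominator: v_2(29/144) = -4. Step 2 — apply |x|_p = p^{-v_p(x)} = 2^{4} = 16.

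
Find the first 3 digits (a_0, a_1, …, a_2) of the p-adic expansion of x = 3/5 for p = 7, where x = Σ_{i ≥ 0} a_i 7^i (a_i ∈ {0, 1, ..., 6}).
(a_0, …, a_2) = (2, 4, 5)

v_7(3/5) = 0 (numerator and denominator both coprime to 7), so x ∈ ℤ_7^×. Compute digits iteratively via a_i = x_i mod 7, x_{i+1} = (x_i − a_i)/7, with x_0 = x:
  x_0 = 3/5;  a_0 = 2;  x_1 = (x_0 − 2)/7 = -1/5
  x_1 = -1/5;  a_1 = 4;  x_2 = (x_1 − 4)/7 = -3/5
  x_2 = -3/5;  a_2 = 5;  x_3 = (x_2 − 5)/7 = -4/5
Digits: (2, 4, 5).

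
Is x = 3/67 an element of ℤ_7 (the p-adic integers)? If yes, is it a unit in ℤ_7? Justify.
x ∈ ℤ_7^× (unit); v_7(x) = 0

ℤ_7 = {x ∈ ℚ_7 : v_7(x) ≥ 0} and ℤ_7^× = {x ∈ ℤ_7 : v_7(x) = 0}. Here v_7(3/67) = v_7(num) − v_7(den) = 0; compare against these criteria.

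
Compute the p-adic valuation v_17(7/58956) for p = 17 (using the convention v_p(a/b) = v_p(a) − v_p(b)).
v_17(7/58956) = -3

Factor powers of 17 from the numerator and denominator of the reduced fraction: 7 = 17^0 · 7 and 58956 = 17^3 · 12. Apply v_p(a/b) = v_p(a) − v_p(b): v_17(7/58956) = 0 − 3 = -3.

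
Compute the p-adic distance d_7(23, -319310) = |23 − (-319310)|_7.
d_7(23, -319310) = 1/16807

Step 1 — x − y = 23 − (-319310) = 319333. Step 2 — v_7(319333) = 5 (factor: 319333 = (7^5 · 19); the sign does not affect v_p). Step 3 — |x − y|_7 = 7^{-5} = 1/16807.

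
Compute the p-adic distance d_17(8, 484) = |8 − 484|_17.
d_17(8, 484) = 1/17

Step 1 — x − y = 8 − 484 = -476. Step 2 — v_17(-476) = 1 (factor: -476 = −(17^1 · 28); the sign does not affect v_p). Step 3 — |x − y|_17 = 17^{-1} = 1/17.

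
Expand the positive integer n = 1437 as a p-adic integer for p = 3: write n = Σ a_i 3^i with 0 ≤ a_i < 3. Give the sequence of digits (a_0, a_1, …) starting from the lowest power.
(a_0, a_1, …) = (0, 2, 0, 2, 2, 2, 1)

Repeated division by 3 gives the digits low-to-high: 1437 = 2·3^1 + 2·3^3 + 2·3^4 + 2·3^5 + 1·3^6. Digit sequence: (0, 2, 0, 2, 2, 2, 1).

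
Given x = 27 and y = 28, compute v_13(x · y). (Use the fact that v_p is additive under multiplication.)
v_13(756) = 0

v_p(x) = 0 (factor: 27 = 13^0 · 27); v_p(y) = 0 (factor: 28 = 13^0 · 28). Additivity: v_p(xy) = v_p(x) + v_p(y) = 0 + 0 = 0. (Direct check: xy = 756 = 13^0 · (756).)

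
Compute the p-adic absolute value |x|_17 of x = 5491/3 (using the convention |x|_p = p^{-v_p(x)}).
|5491/3|_17 = 1/289

Step 1 — compute v_17(x) by factoring powers of 17 out of the numerator and denominator: v_17(5491/3) = 2. Step 2 — apply |x|_p = p^{-v_p(x)} = 17^{-2} = 1/289.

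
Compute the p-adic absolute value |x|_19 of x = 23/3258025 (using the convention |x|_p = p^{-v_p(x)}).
|23/3258025|_19 = 130321

Step 1 — compute v_19(x) by factoring powers of 19 out of the numerator and denominator: v_19(23/3258025) = -4. Step 2 — apply |x|_p = p^{-v_p(x)} = 19^{4} = 130321.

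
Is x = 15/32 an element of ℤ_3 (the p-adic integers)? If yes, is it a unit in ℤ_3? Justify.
x ∈ ℤ_3 but not a unit; v_3(x) = 1 > 0

ℤ_3 = {x ∈ ℚ_3 : v_3(x) ≥ 0} and ℤ_3^× = {x ∈ ℤ_3 : v_3(x) = 0}. Here v_3(15/32) = v_3(num) − v_3(den) = 1; compare against these criteria.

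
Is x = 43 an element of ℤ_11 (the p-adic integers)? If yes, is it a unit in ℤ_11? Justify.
x ∈ ℤ_11^× (unit); v_11(x) = 0

ℤ_11 = {x ∈ ℚ_11 : v_11(x) ≥ 0} and ℤ_11^× = {x ∈ ℤ_11 : v_11(x) = 0}. Here v_11(43) = v_11(num) − v_11(den) = 0; compare against these criteria.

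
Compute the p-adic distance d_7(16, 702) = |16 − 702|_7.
d_7(16, 702) = 1/343

Step 1 — x − y = 16 − 702 = -686. Step 2 — v_7(-686) = 3 (factor: -686 = −(7^3 · 2); the sign does not affect v_p). Step 3 — |x − y|_7 = 7^{-3} = 1/343.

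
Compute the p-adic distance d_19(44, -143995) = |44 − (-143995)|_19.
d_19(44, -143995) = 1/6859

Step 1 — x − y = 44 − (-143995) = 144039. Step 2 — v_19(144039) = 3 (factor: 144039 = (19^3 · 21); the sign does not affect v_p). Step 3 — |x − y|_19 = 19^{-3} = 1/6859.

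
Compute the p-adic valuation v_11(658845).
v_11(658845) = 4

v_11(n) is the largest exponent k such that 11^k divides n. Factor out: 658845 = 11^4 · 45. (Sign doesn't affect v_p.) So v_11(658845) = 4.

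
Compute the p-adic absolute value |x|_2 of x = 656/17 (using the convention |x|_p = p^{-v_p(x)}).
|656/17|_2 = 1/16

Step 1 — compute v_2(x) by factoring powers of 2 out of the numerator and denominator: v_2(656/17) = 4. Step 2 — apply |x|_p = p^{-v_p(x)} = 2^{-4} = 1/16.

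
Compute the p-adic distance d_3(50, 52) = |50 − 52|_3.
d_3(50, 52) = 1

Step 1 — x − y = 50 − 52 = -2. Step 2 — v_3(-2) = 0 (factor: -2 = −(3^0 · 2); the sign does not affect v_p). Step 3 — |x − y|_3 = 3^{0} = 1.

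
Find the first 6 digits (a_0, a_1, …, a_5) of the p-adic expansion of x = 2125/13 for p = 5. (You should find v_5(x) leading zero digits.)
(a_0, …, a_5) = (0, 0, 0, 4, 1, 2)

v_5(2125/13) = 3, so a_0 = ... = a_2 = 0. Factor out: x = 5^3 · u with u = 17/13 a unit in ℤ_5. Expand u iteratively via a_{v+i} = u_i mod 5, u_{i+1} = (u_i − a_{v+i})/5:
  u_0 = 17/13;  a_3 = 4;  u_1 = (u_0 − 4)/5 = -7/13
  u_1 = -7/13;  a_4 = 1;  u_2 = (u_1 − 1)/5 = -4/13
  u_2 = -4/13;  a_5 = 2;  u_3 = (u_2 − 2)/5 = -6/13
Digits: (0, 0, 0, 4, 1, 2).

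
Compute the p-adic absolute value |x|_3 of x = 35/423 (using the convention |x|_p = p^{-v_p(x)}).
|35/423|_3 = 9

Step 1 — compute v_3(x) by factoring powers of 3 out of the numerator and denominator: v_3(35/423) = -2. Step 2 — apply |x|_p = p^{-v_p(x)} = 3^{2} = 9.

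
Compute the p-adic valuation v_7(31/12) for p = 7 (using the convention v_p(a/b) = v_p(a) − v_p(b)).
v_7(31/12) = 0

Factor powers of 7 from the numerator and denominator of the reduced fraction: 31 = 7^0 · 31 and 12 = 7^0 · 12. Apply v_p(a/b) = v_p(a) − v_p(b): v_7(31/12) = 0 − 0 = 0.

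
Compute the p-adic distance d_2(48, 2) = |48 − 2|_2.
d_2(48, 2) = 1/2

Step 1 — x − y = 48 − 2 = 46. Step 2 — v_2(46) = 1 (factor: 46 = (2^1 · 23); the sign does not affect v_p). Step 3 — |x − y|_2 = 2^{-1} = 1/2.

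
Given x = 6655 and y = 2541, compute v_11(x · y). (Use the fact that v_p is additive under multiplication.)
v_11(16910355) = 5

v_p(x) = 3 (factor: 6655 = 11^3 · 5); v_p(y) = 2 (factor: 2541 = 11^2 · 21). Additivity: v_p(xy) = v_p(x) + v_p(y) = 3 + 2 = 5. (Direct check: xy = 16910355 = 11^5 · (105).)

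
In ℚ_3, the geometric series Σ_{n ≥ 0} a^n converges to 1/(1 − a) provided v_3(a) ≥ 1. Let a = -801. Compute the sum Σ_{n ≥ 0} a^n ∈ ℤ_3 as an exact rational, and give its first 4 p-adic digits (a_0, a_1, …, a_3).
Σ a^n = 1/(1 − a) = 1/802;  first 4 digits = (1, 0, 1, 0)

v_3(a) = 2 ≥ 1, so the series converges in ℤ_3 to 1/(1 − a) = 1/(1 − (-801)) = 1/802. Expand this rational in ℤ_3: compute digits iteratively via d_i = x_i mod 3, x_{i+1} = (x_i − d_i)/3. The first 4 digits are (1, 0, 1, 0).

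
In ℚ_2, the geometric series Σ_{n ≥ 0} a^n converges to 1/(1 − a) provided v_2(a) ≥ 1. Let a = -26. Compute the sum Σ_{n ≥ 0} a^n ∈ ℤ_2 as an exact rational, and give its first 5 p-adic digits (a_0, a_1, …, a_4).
Σ a^n = 1/(1 − a) = 1/27;  first 5 digits = (1, 1, 0, 0, 1)

v_2(a) = 1 ≥ 1, so the series converges in ℤ_2 to 1/(1 − a) = 1/(1 − (-26)) = 1/27. Expand this rational in ℤ_2: compute digits iteratively via d_i = x_i mod 2, x_{i+1} = (x_i − d_i)/2. The first 5 digits are (1, 1, 0, 0, 1).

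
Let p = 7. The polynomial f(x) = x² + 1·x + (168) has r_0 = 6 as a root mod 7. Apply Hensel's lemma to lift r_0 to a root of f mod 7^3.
r_2 = 265 (mod 343)

Hensel: r_{i+1} = r_i − f(r_i)·(f′(r_i))^{-1} mod 7^{i+2}, f′(x) = 2x + 1. Iterate:
  r_0 = 6 (mod 7)
  r_1 = 20 (mod 49)
  r_2 = 265 (mod 343)
Final: r = 265 satisfies f(r) ≡ 0 mod 7^3.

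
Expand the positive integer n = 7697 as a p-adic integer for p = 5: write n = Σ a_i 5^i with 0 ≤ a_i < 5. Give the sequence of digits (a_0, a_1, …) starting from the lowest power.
(a_0, a_1, …) = (2, 4, 2, 1, 2, 2)

Repeated division by 5 gives the digits low-to-high: 7697 = 2 + 4·5^1 + 2·5^2 + 1·5^3 + 2·5^4 + 2·5^5. Digit sequence: (2, 4, 2, 1, 2, 2).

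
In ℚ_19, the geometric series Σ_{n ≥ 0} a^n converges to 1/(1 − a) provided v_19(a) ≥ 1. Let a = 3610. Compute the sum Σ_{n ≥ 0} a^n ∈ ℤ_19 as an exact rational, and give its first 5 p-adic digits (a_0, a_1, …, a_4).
Σ a^n = 1/(1 − a) = -1/3609;  first 5 digits = (1, 0, 10, 0, 5)

v_19(a) = 2 ≥ 1, so the series converges in ℤ_19 to 1/(1 − a) = 1/(1 − 3610) = -1/3609. Expand this rational in ℤ_19: compute digits iteratively via d_i = x_i mod 19, x_{i+1} = (x_i − d_i)/19. The first 5 digits are (1, 0, 10, 0, 5).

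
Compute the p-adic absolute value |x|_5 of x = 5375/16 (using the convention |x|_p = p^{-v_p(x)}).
|5375/16|_5 = 1/125

Step 1 — compute v_5(x) by factoring powers of 5 out of the numerator and denominator: v_5(5375/16) = 3. Step 2 — apply |x|_p = p^{-v_p(x)} = 5^{-3} = 1/125.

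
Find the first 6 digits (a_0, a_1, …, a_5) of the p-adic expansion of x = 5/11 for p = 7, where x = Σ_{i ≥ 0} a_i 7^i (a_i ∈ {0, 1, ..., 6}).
(a_0, …, a_5) = (3, 6, 1, 1, 3, 4)

v_7(5/11) = 0 (numerator and denominator both coprime to 7), so x ∈ ℤ_7^×. Compute digits iteratively via a_i = x_i mod 7, x_{i+1} = (x_i − a_i)/7, with x_0 = x:
  x_0 = 5/11;  a_0 = 3;  x_1 = (x_0 − 3)/7 = -4/11
  x_1 = -4/11;  a_1 = 6;  x_2 = (x_1 − 6)/7 = -10/11
  x_2 = -10/11;  a_2 = 1;  x_3 = (x_2 − 1)/7 = -3/11
  x_3 = -3/11;  a_3 = 1;  x_4 = (x_3 − 1)/7 = -2/11
  x_4 = -2/11;  a_4 = 3;  x_5 = (x_4 − 3)/7 = -5/11
  x_5 = -5/11;  a_5 = 4;  x_6 = (x_5 − 4)/7 = -7/11
Digits: (3, 6, 1, 1, 3, 4).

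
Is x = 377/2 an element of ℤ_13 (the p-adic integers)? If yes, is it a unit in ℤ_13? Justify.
x ∈ ℤ_13 but not a unit; v_13(x) = 1 > 0

ℤ_13 = {x ∈ ℚ_13 : v_13(x) ≥ 0} and ℤ_13^× = {x ∈ ℤ_13 : v_13(x) = 0}. Here v_13(377/2) = v_13(num) − v_13(den) = 1; compare against these criteria.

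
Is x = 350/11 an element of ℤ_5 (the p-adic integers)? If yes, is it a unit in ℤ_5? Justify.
x ∈ ℤ_5 but not a unit; v_5(x) = 2 > 0

ℤ_5 = {x ∈ ℚ_5 : v_5(x) ≥ 0} and ℤ_5^× = {x ∈ ℤ_5 : v_5(x) = 0}. Here v_5(350/11) = v_5(num) − v_5(den) = 2; compare against these criteria.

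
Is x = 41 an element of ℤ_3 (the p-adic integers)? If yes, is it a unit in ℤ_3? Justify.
x ∈ ℤ_3^× (unit); v_3(x) = 0

ℤ_3 = {x ∈ ℚ_3 : v_3(x) ≥ 0} and ℤ_3^× = {x ∈ ℤ_3 : v_3(x) = 0}. Here v_3(41) = v_3(num) − v_3(den) = 0; compare against these criteria.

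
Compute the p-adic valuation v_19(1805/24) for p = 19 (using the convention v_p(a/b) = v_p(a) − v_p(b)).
v_19(1805/24) = 2

Factor powers of 19 from the numerator and denominator of the reduced fraction: 1805 = 19^2 · 5 and 24 = 19^0 · 24. Apply v_p(a/b) = v_p(a) − v_p(b): v_19(1805/24) = 2 − 0 = 2.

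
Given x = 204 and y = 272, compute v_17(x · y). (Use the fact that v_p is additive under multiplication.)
v_17(55488) = 2

v_p(x) = 1 (factor: 204 = 17^1 · 12); v_p(y) = 1 (factor: 272 = 17^1 · 16). Additivity: v_p(xy) = v_p(x) + v_p(y) = 1 + 1 = 2. (Direct check: xy = 55488 = 17^2 · (192).)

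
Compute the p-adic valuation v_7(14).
v_7(14) = 1

v_7(n) is the largest exponent k such that 7^k divides n. Factor out: 14 = 7^1 · 2. (Sign doesn't affect v_p.) So v_7(14) = 1.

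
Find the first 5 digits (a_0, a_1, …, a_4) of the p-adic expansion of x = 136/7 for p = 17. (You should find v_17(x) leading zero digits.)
(a_0, …, a_4) = (0, 6, 7, 2, 12)

v_17(136/7) = 1, so a_0 = ... = a_0 = 0. Factor out: x = 17^1 · u with u = 8/7 a unit in ℤ_17. Expand u iteratively via a_{v+i} = u_i mod 17, u_{i+1} = (u_i − a_{v+i})/17:
  u_0 = 8/7;  a_1 = 6;  u_1 = (u_0 − 6)/17 = -2/7
  u_1 = -2/7;  a_2 = 7;  u_2 = (u_1 − 7)/17 = -3/7
  u_2 = -3/7;  a_3 = 2;  u_3 = (u_2 − 2)/17 = -1/7
  u_3 = -1/7;  a_4 = 12;  u_4 = (u_3 − 12)/17 = -5/7
Digits: (0, 6, 7, 2, 12).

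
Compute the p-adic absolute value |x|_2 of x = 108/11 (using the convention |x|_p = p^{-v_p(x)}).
|108/11|_2 = 1/4

Step 1 — compute v_2(x) by factoring powers of 2 out of the numerator and denominator: v_2(108/11) = 2. Step 2 — apply |x|_p = p^{-v_p(x)} = 2^{-2} = 1/4.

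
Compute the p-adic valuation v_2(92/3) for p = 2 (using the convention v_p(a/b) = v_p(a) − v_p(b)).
v_2(92/3) = 2

Factor powers of 2 from the numerator and denominator of the reduced fraction: 92 = 2^2 · 23 and 3 = 2^0 · 3. Apply v_p(a/b) = v_p(a) − v_p(b): v_2(92/3) = 2 − 0 = 2.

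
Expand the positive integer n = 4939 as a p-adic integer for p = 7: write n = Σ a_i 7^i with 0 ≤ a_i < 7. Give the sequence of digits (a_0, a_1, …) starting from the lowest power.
(a_0, a_1, …) = (4, 5, 2, 0, 2)

Repeated division by 7 gives the digits low-to-high: 4939 = 4 + 5·7^1 + 2·7^2 + 2·7^4. Digit sequence: (4, 5, 2, 0, 2).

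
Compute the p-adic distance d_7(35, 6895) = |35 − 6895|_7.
d_7(35, 6895) = 1/343

Step 1 — x − y = 35 − 6895 = -6860. Step 2 — v_7(-6860) = 3 (factor: -6860 = −(7^3 · 20); the sign does not affect v_p). Step 3 — |x − y|_7 = 7^{-3} = 1/343.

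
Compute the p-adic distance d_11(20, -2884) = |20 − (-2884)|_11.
d_11(20, -2884) = 1/121

Step 1 — x − y = 20 − (-2884) = 2904. Step 2 — v_11(2904) = 2 (factor: 2904 = (11^2 · 24); the sign does not affect v_p). Step 3 — |x − y|_11 = 11^{-2} = 1/121.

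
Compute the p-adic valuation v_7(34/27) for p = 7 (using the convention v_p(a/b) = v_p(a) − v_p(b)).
v_7(34/27) = 0

Factor powers of 7 from the numerator and denominator of the reduced fraction: 34 = 7^0 · 34 and 27 = 7^0 · 27. Apply v_p(a/b) = v_p(a) − v_p(b): v_7(34/27) = 0 − 0 = 0.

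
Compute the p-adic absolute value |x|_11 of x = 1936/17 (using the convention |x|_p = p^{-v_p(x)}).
|1936/17|_11 = 1/121

Step 1 — compute v_11(x) by factoring powers of 11 out of the numerator and denominator: v_11(1936/17) = 2. Step 2 — apply |x|_p = p^{-v_p(x)} = 11^{-2} = 1/121.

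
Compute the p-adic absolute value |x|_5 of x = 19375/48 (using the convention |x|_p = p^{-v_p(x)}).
|19375/48|_5 = 1/625

Step 1 — compute v_5(x) by factoring powers of 5 out of the numerator and denominator: v_5(19375/48) = 4. Step 2 — apply |x|_p = p^{-v_p(x)} = 5^{-4} = 1/625.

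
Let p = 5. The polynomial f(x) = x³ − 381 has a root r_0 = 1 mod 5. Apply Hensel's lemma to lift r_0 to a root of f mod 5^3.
r_2 = 111 (mod 125)

Hensel: r_{i+1} = r_i − f(r_i)/f′(r_i) mod 5^{i+2}, where f′(x) = 3x². Iterate:
  r_0 = 1 (mod 5)
  r_1 = 11 (mod 25)
  r_2 = 111 (mod 125)
Final: r = 111 with f(r) ≡ 0 mod 5^3.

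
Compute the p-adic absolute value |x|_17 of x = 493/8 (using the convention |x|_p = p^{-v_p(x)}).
|493/8|_17 = 1/17

Step 1 — compute v_17(x) by factoring powers of 17 out of the numerator and denominator: v_17(493/8) = 1. Step 2 — apply |x|_p = p^{-v_p(x)} = 17^{-1} = 1/17.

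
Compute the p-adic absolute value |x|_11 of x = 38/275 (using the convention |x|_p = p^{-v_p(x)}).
|38/275|_11 = 11

Step 1 — compute v_11(x) by factoring powers of 11 out of the numerator and denominator: v_11(38/275) = -1. Step 2 — apply |x|_p = p^{-v_p(x)} = 11^{1} = 11.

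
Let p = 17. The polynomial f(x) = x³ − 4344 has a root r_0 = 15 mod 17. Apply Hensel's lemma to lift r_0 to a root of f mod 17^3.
r_2 = 3347 (mod 4913)

Hensel: r_{i+1} = r_i − f(r_i)/f′(r_i) mod 17^{i+2}, where f′(x) = 3x². Iterate:
  r_0 = 15 (mod 17)
  r_1 = 168 (mod 289)
  r_2 = 3347 (mod 4913)
Final: r = 3347 with f(r) ≡ 0 mod 17^3.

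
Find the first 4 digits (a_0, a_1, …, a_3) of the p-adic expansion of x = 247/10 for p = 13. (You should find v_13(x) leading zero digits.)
(a_0, …, a_3) = (0, 11, 11, 3)

v_13(247/10) = 1, so a_0 = ... = a_0 = 0. Factor out: x = 13^1 · u with u = 19/10 a unit in ℤ_13. Expand u iteratively via a_{v+i} = u_i mod 13, u_{i+1} = (u_i − a_{v+i})/13:
  u_0 = 19/10;  a_1 = 11;  u_1 = (u_0 − 11)/13 = -7/10
  u_1 = -7/10;  a_2 = 11;  u_2 = (u_1 − 11)/13 = -9/10
  u_2 = -9/10;  a_3 = 3;  u_3 = (u_2 − 3)/13 = -3/10
Digits: (0, 11, 11, 3).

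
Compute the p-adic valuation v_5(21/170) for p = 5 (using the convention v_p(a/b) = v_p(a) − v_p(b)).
v_5(21/170) = -1

Factor powers of 5 from the numerator and denominator of the reduced fraction: 21 = 5^0 · 21 and 170 = 5^1 · 34. Apply v_p(a/b) = v_p(a) − v_p(b): v_5(21/170) = 0 − 1 = -1.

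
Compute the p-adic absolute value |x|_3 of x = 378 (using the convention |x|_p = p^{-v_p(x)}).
|378|_3 = 1/27

Step 1 — compute v_3(x) by factoring powers of 3 out of the numerator and denominator: v_3(378) = 3. Step 2 — apply |x|_p = p^{-v_p(x)} = 3^{-3} = 1/27.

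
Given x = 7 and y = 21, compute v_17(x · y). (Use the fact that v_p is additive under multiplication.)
v_17(147) = 0

v_p(x) = 0 (factor: 7 = 17^0 · 7); v_p(y) = 0 (factor: 21 = 17^0 · 21). Additivity: v_p(xy) = v_p(x) + v_p(y) = 0 + 0 = 0. (Direct check: xy = 147 = 17^0 · (147).)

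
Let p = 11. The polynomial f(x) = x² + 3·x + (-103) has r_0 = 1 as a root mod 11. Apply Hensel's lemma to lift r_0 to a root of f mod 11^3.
r_2 = 166 (mod 1331)

Hensel: r_{i+1} = r_i − f(r_i)·(f′(r_i))^{-1} mod 11^{i+2}, f′(x) = 2x + 3. Iterate:
  r_0 = 1 (mod 11)
  r_1 = 45 (mod 121)
  r_2 = 166 (mod 1331)
Final: r = 166 satisfies f(r) ≡ 0 mod 11^3.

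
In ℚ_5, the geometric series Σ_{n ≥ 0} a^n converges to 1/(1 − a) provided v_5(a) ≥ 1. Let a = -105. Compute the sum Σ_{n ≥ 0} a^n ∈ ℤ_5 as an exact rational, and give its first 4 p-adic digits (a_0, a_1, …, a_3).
Σ a^n = 1/(1 − a) = 1/106;  first 4 digits = (1, 4, 1, 1)

v_5(a) = 1 ≥ 1, so the series converges in ℤ_5 to 1/(1 − a) = 1/(1 − (-105)) = 1/106. Expand this rational in ℤ_5: compute digits iteratively via d_i = x_i mod 5, x_{i+1} = (x_i − d_i)/5. The first 4 digits are (1, 4, 1, 1).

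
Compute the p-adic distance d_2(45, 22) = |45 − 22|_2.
d_2(45, 22) = 1

Step 1 — x − y = 45 − 22 = 23. Step 2 — v_2(23) = 0 (factor: 23 = (2^0 · 23); the sign does not affect v_p). Step 3 — |x − y|_2 = 2^{0} = 1.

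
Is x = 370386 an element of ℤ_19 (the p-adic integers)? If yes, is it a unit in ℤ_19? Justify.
x ∈ ℤ_19 but not a unit; v_19(x) = 3 > 0

ℤ_19 = {x ∈ ℚ_19 : v_19(x) ≥ 0} and ℤ_19^× = {x ∈ ℤ_19 : v_19(x) = 0}. Here v_19(370386) = v_19(num) − v_19(den) = 3; compare against these criteria.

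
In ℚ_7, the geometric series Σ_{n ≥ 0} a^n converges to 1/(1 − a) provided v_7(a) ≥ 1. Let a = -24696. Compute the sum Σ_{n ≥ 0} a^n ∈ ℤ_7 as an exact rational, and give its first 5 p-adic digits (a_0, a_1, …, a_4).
Σ a^n = 1/(1 − a) = 1/24697;  first 5 digits = (1, 0, 0, 5, 3)

v_7(a) = 3 ≥ 1, so the series converges in ℤ_7 to 1/(1 − a) = 1/(1 − (-24696)) = 1/24697. Expand this rational in ℤ_7: compute digits iteratively via d_i = x_i mod 7, x_{i+1} = (x_i − d_i)/7. The first 5 digits are (1, 0, 0, 5, 3).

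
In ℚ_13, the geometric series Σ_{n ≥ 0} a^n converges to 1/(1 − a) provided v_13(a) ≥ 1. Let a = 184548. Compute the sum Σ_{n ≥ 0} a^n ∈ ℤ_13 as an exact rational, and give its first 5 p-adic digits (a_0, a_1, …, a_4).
Σ a^n = 1/(1 − a) = -1/184547;  first 5 digits = (1, 0, 0, 6, 6)

v_13(a) = 3 ≥ 1, so the series converges in ℤ_13 to 1/(1 − a) = 1/(1 − 184548) = -1/184547. Expand this rational in ℤ_13: compute digits iteratively via d_i = x_i mod 13, x_{i+1} = (x_i − d_i)/13. The first 5 digits are (1, 0, 0, 6, 6).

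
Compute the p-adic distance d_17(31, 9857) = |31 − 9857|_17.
d_17(31, 9857) = 1/4913

Step 1 — x − y = 31 − 9857 = -9826. Step 2 — v_17(-9826) = 3 (factor: -9826 = −(17^3 · 2); the sign does not affect v_p). Step 3 — |x − y|_17 = 17^{-3} = 1/4913.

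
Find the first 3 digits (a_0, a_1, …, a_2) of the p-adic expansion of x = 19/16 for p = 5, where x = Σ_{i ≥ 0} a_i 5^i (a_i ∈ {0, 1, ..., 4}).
(a_0, …, a_2) = (4, 1, 0)

v_5(19/16) = 0 (numerator and denominator both coprime to 5), so x ∈ ℤ_5^×. Compute digits iteratively via a_i = x_i mod 5, x_{i+1} = (x_i − a_i)/5, with x_0 = x:
  x_0 = 19/16;  a_0 = 4;  x_1 = (x_0 − 4)/5 = -9/16
  x_1 = -9/16;  a_1 = 1;  x_2 = (x_1 − 1)/5 = -5/16
  x_2 = -5/16;  a_2 = 0;  x_3 = (x_2 − 0)/5 = -1/16
Digits: (4, 1, 0).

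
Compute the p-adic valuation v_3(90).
v_3(90) = 2

v_3(n) is the largest exponent k such that 3^k divides n. Factor out: 90 = 3^2 · 10. (Sign doesn't affect v_p.) So v_3(90) = 2.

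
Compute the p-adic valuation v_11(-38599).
v_11(-38599) = 3

v_11(n) is the largest exponent k such that 11^k divides n. Factor out: -38599 = -11^3 · 29. (Sign doesn't affect v_p.) So v_11(-38599) = 3.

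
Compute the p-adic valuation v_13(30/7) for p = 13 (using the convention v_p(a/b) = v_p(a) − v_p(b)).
v_13(30/7) = 0

Factor powers of 13 from the numerator and denominator of the reduced fraction: 30 = 13^0 · 30 and 7 = 13^0 · 7. Apply v_p(a/b) = v_p(a) − v_p(b): v_13(30/7) = 0 − 0 = 0.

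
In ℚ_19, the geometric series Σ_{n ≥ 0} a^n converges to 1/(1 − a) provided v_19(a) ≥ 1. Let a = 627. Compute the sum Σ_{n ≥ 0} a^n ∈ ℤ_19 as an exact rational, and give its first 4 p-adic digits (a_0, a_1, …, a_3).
Σ a^n = 1/(1 − a) = -1/626;  first 4 digits = (1, 14, 7, 8)

v_19(a) = 1 ≥ 1, so the series converges in ℤ_19 to 1/(1 − a) = 1/(1 − 627) = -1/626. Expand this rational in ℤ_19: compute digits iteratively via d_i = x_i mod 19, x_{i+1} = (x_i − d_i)/19. The first 4 digits are (1, 14, 7, 8).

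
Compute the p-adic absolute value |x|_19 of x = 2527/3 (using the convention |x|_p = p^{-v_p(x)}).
|2527/3|_19 = 1/361

Step 1 — compute v_19(x) by factoring powers of 19 out of the numerator and denominator: v_19(2527/3) = 2. Step 2 — apply |x|_p = p^{-v_p(x)} = 19^{-2} = 1/361.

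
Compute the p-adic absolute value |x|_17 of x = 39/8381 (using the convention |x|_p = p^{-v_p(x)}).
|39/8381|_17 = 289

Step 1 — compute v_17(x) by factoring powers of 17 out of the numerator and denominator: v_17(39/8381) = -2. Step 2 — apply |x|_p = p^{-v_p(x)} = 17^{2} = 289.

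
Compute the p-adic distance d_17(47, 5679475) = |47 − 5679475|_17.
d_17(47, 5679475) = 1/1419857

Step 1 — x − y = 47 − 5679475 = -5679428. Step 2 — v_17(-5679428) = 5 (factor: -5679428 = −(17^5 · 4); the sign does not affect v_p). Step 3 — |x − y|_17 = 17^{-5} = 1/1419857.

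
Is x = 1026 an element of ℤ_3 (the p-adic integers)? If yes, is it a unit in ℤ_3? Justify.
x ∈ ℤ_3 but not a unit; v_3(x) = 3 > 0

ℤ_3 = {x ∈ ℚ_3 : v_3(x) ≥ 0} and ℤ_3^× = {x ∈ ℤ_3 : v_3(x) = 0}. Here v_3(1026) = v_3(num) − v_3(den) = 3; compare against these criteria.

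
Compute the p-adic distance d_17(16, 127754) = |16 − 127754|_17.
d_17(16, 127754) = 1/4913

Step 1 — x − y = 16 − 127754 = -127738. Step 2 — v_17(-127738) = 3 (factor: -127738 = −(17^3 · 26); the sign does not affect v_p). Step 3 — |x − y|_17 = 17^{-3} = 1/4913.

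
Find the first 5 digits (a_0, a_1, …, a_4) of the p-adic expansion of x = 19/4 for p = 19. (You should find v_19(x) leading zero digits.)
(a_0, …, a_4) = (0, 5, 14, 4, 14)

v_19(19/4) = 1, so a_0 = ... = a_0 = 0. Factor out: x = 19^1 · u with u = 1/4 a unit in ℤ_19. Expand u iteratively via a_{v+i} = u_i mod 19, u_{i+1} = (u_i − a_{v+i})/19:
  u_0 = 1/4;  a_1 = 5;  u_1 = (u_0 − 5)/19 = -1/4
  u_1 = -1/4;  a_2 = 14;  u_2 = (u_1 − 14)/19 = -3/4
  u_2 = -3/4;  a_3 = 4;  u_3 = (u_2 − 4)/19 = -1/4
  u_3 = -1/4;  a_4 = 14;  u_4 = (u_3 − 14)/19 = -3/4
Digits: (0, 5, 14, 4, 14).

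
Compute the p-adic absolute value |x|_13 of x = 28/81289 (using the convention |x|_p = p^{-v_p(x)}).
|28/81289|_13 = 2197

Step 1 — compute v_13(x) by factoring powers of 13 out of the numerator and denominator: v_13(28/81289) = -3. Step 2 — apply |x|_p = p^{-v_p(x)} = 13^{3} = 2197.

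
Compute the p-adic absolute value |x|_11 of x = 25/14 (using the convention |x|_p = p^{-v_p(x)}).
|25/14|_11 = 1

Step 1 — compute v_11(x) by factoring powers of 11 out of the numerator and denominator: v_11(25/14) = 0. Step 2 — apply |x|_p = p^{-v_p(x)} = 11^{0} = 1.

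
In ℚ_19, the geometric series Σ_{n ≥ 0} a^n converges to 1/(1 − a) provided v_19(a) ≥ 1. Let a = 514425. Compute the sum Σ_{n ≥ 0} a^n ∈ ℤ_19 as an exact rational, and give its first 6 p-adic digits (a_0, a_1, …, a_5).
Σ a^n = 1/(1 − a) = -1/514424;  first 6 digits = (1, 0, 0, 18, 3, 0)

v_19(a) = 3 ≥ 1, so the series converges in ℤ_19 to 1/(1 − a) = 1/(1 − 514425) = -1/514424. Expand this rational in ℤ_19: compute digits iteratively via d_i = x_i mod 19, x_{i+1} = (x_i − d_i)/19. The first 6 digits are (1, 0, 0, 18, 3, 0).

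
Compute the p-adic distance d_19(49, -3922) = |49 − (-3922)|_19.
d_19(49, -3922) = 1/361

Step 1 — x − y = 49 − (-3922) = 3971. Step 2 — v_19(3971) = 2 (factor: 3971 = (19^2 · 11); the sign does not affect v_p). Step 3 — |x − y|_19 = 19^{-2} = 1/361.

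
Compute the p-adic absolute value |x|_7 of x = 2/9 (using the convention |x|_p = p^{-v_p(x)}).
|2/9|_7 = 1

Step 1 — compute v_7(x) by factoring powers of 7 out of the numerator and denominator: v_7(2/9) = 0. Step 2 — apply |x|_p = p^{-v_p(x)} = 7^{0} = 1.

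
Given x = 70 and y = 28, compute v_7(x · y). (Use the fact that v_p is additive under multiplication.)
v_7(1960) = 2

v_p(x) = 1 (factor: 70 = 7^1 · 10); v_p(y) = 1 (factor: 28 = 7^1 · 4). Additivity: v_p(xy) = v_p(x) + v_p(y) = 1 + 1 = 2. (Direct check: xy = 1960 = 7^2 · (40).)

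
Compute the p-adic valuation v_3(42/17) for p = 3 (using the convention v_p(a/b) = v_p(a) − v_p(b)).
v_3(42/17) = 1

Factor powers of 3 from the numerator and denominator of the reduced fraction: 42 = 3^1 · 14 and 17 = 3^0 · 17. Apply v_p(a/b) = v_p(a) − v_p(b): v_3(42/17) = 1 − 0 = 1.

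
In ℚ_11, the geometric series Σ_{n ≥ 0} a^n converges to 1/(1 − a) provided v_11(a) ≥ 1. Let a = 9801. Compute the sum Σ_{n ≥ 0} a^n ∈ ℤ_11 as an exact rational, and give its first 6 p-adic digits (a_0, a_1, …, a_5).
Σ a^n = 1/(1 − a) = -1/9800;  first 6 digits = (1, 0, 4, 7, 5, 2)

v_11(a) = 2 ≥ 1, so the series converges in ℤ_11 to 1/(1 − a) = 1/(1 − 9801) = -1/9800. Expand this rational in ℤ_11: compute digits iteratively via d_i = x_i mod 11, x_{i+1} = (x_i − d_i)/11. The first 6 digits are (1, 0, 4, 7, 5, 2).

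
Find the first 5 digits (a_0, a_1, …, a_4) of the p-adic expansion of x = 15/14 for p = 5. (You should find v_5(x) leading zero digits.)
(a_0, …, a_4) = (0, 2, 0, 1, 3)

v_5(15/14) = 1, so a_0 = ... = a_0 = 0. Factor out: x = 5^1 · u with u = 3/14 a unit in ℤ_5. Expand u iteratively via a_{v+i} = u_i mod 5, u_{i+1} = (u_i − a_{v+i})/5:
  u_0 = 3/14;  a_1 = 2;  u_1 = (u_0 − 2)/5 = -5/14
  u_1 = -5/14;  a_2 = 0;  u_2 = (u_1 − 0)/5 = -1/14
  u_2 = -1/14;  a_3 = 1;  u_3 = (u_2 − 1)/5 = -3/14
  u_3 = -3/14;  a_4 = 3;  u_4 = (u_3 − 3)/5 = -9/14
Digits: (0, 2, 0, 1, 3).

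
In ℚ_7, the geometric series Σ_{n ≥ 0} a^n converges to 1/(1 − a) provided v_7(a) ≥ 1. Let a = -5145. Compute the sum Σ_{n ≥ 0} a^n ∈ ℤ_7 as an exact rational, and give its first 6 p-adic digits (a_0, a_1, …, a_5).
Σ a^n = 1/(1 − a) = 1/5146;  first 6 digits = (1, 0, 0, 6, 4, 6)

v_7(a) = 3 ≥ 1, so the series converges in ℤ_7 to 1/(1 − a) = 1/(1 − (-5145)) = 1/5146. Expand this rational in ℤ_7: compute digits iteratively via d_i = x_i mod 7, x_{i+1} = (x_i − d_i)/7. The first 6 digits are (1, 0, 0, 6, 4, 6).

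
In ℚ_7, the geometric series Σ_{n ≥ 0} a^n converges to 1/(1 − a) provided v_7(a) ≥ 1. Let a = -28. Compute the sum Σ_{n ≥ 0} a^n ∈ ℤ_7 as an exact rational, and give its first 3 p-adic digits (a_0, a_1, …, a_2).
Σ a^n = 1/(1 − a) = 1/29;  first 3 digits = (1, 3, 1)

v_7(a) = 1 ≥ 1, so the series converges in ℤ_7 to 1/(1 − a) = 1/(1 − (-28)) = 1/29. Expand this rational in ℤ_7: compute digits iteratively via d_i = x_i mod 7, x_{i+1} = (x_i − d_i)/7. The first 3 digits are (1, 3, 1).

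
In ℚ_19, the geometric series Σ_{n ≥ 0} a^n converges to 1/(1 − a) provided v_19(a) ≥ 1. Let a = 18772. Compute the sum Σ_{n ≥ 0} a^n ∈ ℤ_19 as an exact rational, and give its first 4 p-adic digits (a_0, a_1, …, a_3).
Σ a^n = 1/(1 − a) = -1/18771;  first 4 digits = (1, 0, 14, 2)

v_19(a) = 2 ≥ 1, so the series converges in ℤ_19 to 1/(1 − a) = 1/(1 − 18772) = -1/18771. Expand this rational in ℤ_19: compute digits iteratively via d_i = x_i mod 19, x_{i+1} = (x_i − d_i)/19. The first 4 digits are (1, 0, 14, 2).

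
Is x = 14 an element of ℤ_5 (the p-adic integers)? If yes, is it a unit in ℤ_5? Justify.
x ∈ ℤ_5^× (unit); v_5(x) = 0

ℤ_5 = {x ∈ ℚ_5 : v_5(x) ≥ 0} and ℤ_5^× = {x ∈ ℤ_5 : v_5(x) = 0}. Here v_5(14) = v_5(num) − v_5(den) = 0; compare against these criteria.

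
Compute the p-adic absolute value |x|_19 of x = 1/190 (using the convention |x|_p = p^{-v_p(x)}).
|1/190|_19 = 19

Step 1 — compute v_19(x) by factoring powers of 19 out of the numerator and denominator: v_19(1/190) = -1. Step 2 — apply |x|_p = p^{-v_p(x)} = 19^{1} = 19.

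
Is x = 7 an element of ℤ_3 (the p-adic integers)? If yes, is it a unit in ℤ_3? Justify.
x ∈ ℤ_3^× (unit); v_3(x) = 0

ℤ_3 = {x ∈ ℚ_3 : v_3(x) ≥ 0} and ℤ_3^× = {x ∈ ℤ_3 : v_3(x) = 0}. Here v_3(7) = v_3(num) − v_3(den) = 0; compare against these criteria.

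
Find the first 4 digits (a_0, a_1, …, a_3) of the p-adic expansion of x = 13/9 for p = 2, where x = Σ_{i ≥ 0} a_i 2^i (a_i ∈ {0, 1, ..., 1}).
(a_0, …, a_3) = (1, 0, 1, 0)

v_2(13/9) = 0 (numerator and denominator both coprime to 2), so x ∈ ℤ_2^×. Compute digits iteratively via a_i = x_i mod 2, x_{i+1} = (x_i − a_i)/2, with x_0 = x:
  x_0 = 13/9;  a_0 = 1;  x_1 = (x_0 − 1)/2 = 2/9
  x_1 = 2/9;  a_1 = 0;  x_2 = (x_1 − 0)/2 = 1/9
  x_2 = 1/9;  a_2 = 1;  x_3 = (x_2 − 1)/2 = -4/9
  x_3 = -4/9;  a_3 = 0;  x_4 = (x_3 − 0)/2 = -2/9
Digits: (1, 0, 1, 0).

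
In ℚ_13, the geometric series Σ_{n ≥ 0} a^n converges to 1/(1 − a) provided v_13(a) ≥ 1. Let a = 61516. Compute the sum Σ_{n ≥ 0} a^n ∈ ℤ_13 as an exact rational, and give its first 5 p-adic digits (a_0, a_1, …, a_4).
Σ a^n = 1/(1 − a) = -1/61515;  first 5 digits = (1, 0, 0, 2, 2)

v_13(a) = 3 ≥ 1, so the series converges in ℤ_13 to 1/(1 − a) = 1/(1 − 61516) = -1/61515. Expand this rational in ℤ_13: compute digits iteratively via d_i = x_i mod 13, x_{i+1} = (x_i − d_i)/13. The first 5 digits are (1, 0, 0, 2, 2).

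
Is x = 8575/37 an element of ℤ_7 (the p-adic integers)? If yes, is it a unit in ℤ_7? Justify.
x ∈ ℤ_7 but not a unit; v_7(x) = 3 > 0

ℤ_7 = {x ∈ ℚ_7 : v_7(x) ≥ 0} and ℤ_7^× = {x ∈ ℤ_7 : v_7(x) = 0}. Here v_7(8575/37) = v_7(num) − v_7(den) = 3; compare against these criteria.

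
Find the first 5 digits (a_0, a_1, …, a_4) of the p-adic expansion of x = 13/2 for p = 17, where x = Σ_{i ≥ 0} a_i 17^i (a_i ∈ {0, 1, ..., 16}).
(a_0, …, a_4) = (15, 8, 8, 8, 8)

v_17(13/2) = 0 (numerator and denominator both coprime to 17), so x ∈ ℤ_17^×. Compute digits iteratively via a_i = x_i mod 17, x_{i+1} = (x_i − a_i)/17, with x_0 = x:
  x_0 = 13/2;  a_0 = 15;  x_1 = (x_0 − 15)/17 = -1/2
  x_1 = -1/2;  a_1 = 8;  x_2 = (x_1 − 8)/17 = -1/2
  x_2 = -1/2;  a_2 = 8;  x_3 = (x_2 − 8)/17 = -1/2
  x_3 = -1/2;  a_3 = 8;  x_4 = (x_3 − 8)/17 = -1/2
  x_4 = -1/2;  a_4 = 8;  x_5 = (x_4 − 8)/17 = -1/2
Digits: (15, 8, 8, 8, 8).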